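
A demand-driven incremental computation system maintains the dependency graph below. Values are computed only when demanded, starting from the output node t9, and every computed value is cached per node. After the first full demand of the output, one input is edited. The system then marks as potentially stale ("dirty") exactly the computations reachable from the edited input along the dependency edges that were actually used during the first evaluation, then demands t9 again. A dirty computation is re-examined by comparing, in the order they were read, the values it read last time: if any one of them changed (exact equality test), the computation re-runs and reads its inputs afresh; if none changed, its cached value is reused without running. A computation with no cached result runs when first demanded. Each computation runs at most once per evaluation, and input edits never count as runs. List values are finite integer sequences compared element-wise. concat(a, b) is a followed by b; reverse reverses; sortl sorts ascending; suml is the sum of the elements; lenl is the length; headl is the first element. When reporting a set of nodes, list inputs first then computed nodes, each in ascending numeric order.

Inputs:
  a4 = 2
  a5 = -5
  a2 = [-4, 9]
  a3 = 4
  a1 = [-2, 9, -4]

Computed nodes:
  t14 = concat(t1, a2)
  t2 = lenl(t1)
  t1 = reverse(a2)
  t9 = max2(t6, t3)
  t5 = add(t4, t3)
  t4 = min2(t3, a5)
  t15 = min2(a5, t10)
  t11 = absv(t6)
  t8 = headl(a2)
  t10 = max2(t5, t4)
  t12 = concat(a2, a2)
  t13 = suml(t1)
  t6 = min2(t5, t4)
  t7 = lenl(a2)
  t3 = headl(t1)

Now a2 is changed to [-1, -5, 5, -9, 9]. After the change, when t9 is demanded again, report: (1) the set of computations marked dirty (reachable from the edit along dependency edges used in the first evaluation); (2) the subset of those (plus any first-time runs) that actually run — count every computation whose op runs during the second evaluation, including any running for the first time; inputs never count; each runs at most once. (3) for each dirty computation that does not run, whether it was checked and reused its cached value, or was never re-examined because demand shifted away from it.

Marked dirty: t1, t3, t4, t5, t6, t9.
Computations that run: t1, t3 — 2 in total.
Checked but reused from cache: t4, t5, t6, t9.
Key observation: the change is absorbed at t3 — it re-runs but produces the same value, and the output's value is unchanged.

First evaluation (everything demanded from the output):
  t1 = reverse([-4, 9]) = [9, -4]
  t3 = headl([9, -4]) = 9
  t4 = min2(9, -5) = -5
  t5 = add(-5, 9) = 4
  t6 = min2(4, -5) = -5
  t9 = max2(-5, 9) = 9

Propagation after the edit:
  t1: runs — a2 [-4, 9]->[-1, -5, 5, -9, 9]; result [9, -9, 5, -5, -1].
  t3: runs — t1 [9, -4]->[9, -9, 5, -5, -1]; result 9 (same value as before).
  t4: checked — values it read are unchanged (t3 unchanged, a5 unchanged); reused cached -5 without running.
  t5: checked — values it read are unchanged (t4 unchanged, t3 unchanged); reused cached 4 without running.
  t6: checked — values it read are unchanged (t5 unchanged, t4 unchanged); reused cached -5 without running.
  t9: checked — values it read are unchanged (t6 unchanged, t3 unchanged); reused cached 9 without running.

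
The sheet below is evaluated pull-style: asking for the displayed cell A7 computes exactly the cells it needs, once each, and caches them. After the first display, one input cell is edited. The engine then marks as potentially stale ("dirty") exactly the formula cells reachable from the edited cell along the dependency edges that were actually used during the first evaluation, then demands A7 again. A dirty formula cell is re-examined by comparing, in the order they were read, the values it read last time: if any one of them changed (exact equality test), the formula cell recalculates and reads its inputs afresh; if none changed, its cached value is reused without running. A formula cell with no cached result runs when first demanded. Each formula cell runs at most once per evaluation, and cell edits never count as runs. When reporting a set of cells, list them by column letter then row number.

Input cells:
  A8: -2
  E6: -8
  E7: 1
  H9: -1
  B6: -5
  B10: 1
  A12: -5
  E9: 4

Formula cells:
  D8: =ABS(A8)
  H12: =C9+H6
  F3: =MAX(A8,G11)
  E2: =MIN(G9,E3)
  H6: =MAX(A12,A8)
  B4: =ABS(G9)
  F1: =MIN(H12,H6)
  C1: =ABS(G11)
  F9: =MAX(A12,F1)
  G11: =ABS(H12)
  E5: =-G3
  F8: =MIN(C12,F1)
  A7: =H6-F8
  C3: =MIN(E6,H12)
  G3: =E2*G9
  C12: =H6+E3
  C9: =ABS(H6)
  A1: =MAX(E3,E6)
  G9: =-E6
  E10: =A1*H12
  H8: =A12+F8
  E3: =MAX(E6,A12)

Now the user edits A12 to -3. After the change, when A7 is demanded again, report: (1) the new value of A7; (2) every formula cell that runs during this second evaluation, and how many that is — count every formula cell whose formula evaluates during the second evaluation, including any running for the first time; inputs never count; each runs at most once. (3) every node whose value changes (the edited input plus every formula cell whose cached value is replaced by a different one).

Demanding A7 again yields 3.
5 formula cells run: A7, C12, E3, F8, H6.
The nodes whose values change: A7, A12, C12, E3, F8.
Note where the cutoff bites: C9 is checked, finds nothing changed, and keeps its cache.

First demand of the output computes:
  E3 = MAX(-8, -5) = -5
  H6 = MAX(-5, -2) = -2
  C9 = ABS(-2) = 2
  C12 = -2 + -5 = -7
  H12 = 2 + -2 = 0
  F1 = MIN(0, -2) = -2
  F8 = MIN(-7, -2) = -7
  A7 = -2 - -7 = 5

After the edit, cleaning proceeds:
  E3: a read changed (A12 -5->-3) — executes, giving -3.
  H6: a read changed (A12 -5->-3) — executes, giving -2 — identical to its old value.
  C9: dirty, but its reads are unchanged (H6 unchanged); cached 2 stands.
  C12: a read changed (E3 -5->-3) — executes, giving -5.
  H12: dirty, but its reads are unchanged (C9 unchanged, H6 unchanged); cached 0 stands.
  F1: dirty, but its reads are unchanged (H12 unchanged, H6 unchanged); cached -2 stands.
  F8: a read changed (C12 -7->-5) — executes, giving -5.
  A7: a read changed (F8 -7->-5) — executes, giving 3.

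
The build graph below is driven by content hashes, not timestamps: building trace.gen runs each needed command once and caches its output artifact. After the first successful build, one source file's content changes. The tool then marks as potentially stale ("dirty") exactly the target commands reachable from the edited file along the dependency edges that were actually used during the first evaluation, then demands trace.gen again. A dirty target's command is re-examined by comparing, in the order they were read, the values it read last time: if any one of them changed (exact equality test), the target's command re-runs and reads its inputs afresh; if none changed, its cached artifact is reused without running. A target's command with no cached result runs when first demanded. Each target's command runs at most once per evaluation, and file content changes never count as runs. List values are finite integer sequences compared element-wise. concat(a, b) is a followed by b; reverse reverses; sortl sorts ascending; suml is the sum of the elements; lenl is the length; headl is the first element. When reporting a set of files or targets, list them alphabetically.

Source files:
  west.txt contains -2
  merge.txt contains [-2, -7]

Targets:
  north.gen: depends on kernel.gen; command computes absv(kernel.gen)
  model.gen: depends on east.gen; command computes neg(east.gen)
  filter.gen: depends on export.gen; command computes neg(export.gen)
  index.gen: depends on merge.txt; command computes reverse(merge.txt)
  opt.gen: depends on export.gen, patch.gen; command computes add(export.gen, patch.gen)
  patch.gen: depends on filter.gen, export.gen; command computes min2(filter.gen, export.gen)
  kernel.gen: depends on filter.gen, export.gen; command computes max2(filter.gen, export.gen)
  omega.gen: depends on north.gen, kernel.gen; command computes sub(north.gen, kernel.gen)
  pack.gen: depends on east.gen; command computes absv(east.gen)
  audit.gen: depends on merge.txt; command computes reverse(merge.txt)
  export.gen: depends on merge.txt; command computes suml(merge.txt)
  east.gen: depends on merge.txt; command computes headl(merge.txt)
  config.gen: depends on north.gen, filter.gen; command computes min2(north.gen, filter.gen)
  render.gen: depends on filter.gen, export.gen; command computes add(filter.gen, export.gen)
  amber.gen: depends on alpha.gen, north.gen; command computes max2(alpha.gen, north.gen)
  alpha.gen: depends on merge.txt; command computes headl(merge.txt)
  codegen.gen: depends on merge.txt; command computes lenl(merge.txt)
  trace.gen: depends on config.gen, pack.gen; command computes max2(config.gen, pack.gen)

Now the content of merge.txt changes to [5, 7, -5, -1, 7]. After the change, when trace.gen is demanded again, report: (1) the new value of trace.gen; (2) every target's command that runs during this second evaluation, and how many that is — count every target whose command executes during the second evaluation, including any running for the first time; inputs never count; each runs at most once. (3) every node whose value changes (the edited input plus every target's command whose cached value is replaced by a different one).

Initial pass — values computed on the first demand:
  east.gen = headl([-2, -7]) = -2
  export.gen = suml([-2, -7]) = -9
  filter.gen = neg(-9) = 9
  kernel.gen = max2(9, -9) = 9
  north.gen = absv(9) = 9
  config.gen = min2(9, 9) = 9
  pack.gen = absv(-2) = 2
  trace.gen = max2(9, 2) = 9

Second demand — change propagation:
  east.gen: re-runs because merge.txt [-2, -7]->[5, 7, -5, -1, 7]; new result 5.
  export.gen: re-runs because merge.txt [-2, -7]->[5, 7, -5, -1, 7]; new result 13.
  filter.gen: re-runs because export.gen -9->13; new result -13.
  kernel.gen: re-runs because filter.gen 9->-13; export.gen -9->13; new result 13.
  north.gen: re-runs because kernel.gen 9->13; new result 13.
  config.gen: re-runs because north.gen 9->13; filter.gen 9->-13; new result -13.
  pack.gen: re-runs because east.gen -2->5; new result 5.
  trace.gen: re-runs because config.gen 9->-13; pack.gen 2->5; new result 5.

trace.gen now evaluates to 5.
Run set: config.gen, east.gen, export.gen, filter.gen, kernel.gen, north.gen, pack.gen, trace.gen (8 run).
Changed values: config.gen, east.gen, export.gen, filter.gen, kernel.gen, merge.txt, north.gen, pack.gen, trace.gen.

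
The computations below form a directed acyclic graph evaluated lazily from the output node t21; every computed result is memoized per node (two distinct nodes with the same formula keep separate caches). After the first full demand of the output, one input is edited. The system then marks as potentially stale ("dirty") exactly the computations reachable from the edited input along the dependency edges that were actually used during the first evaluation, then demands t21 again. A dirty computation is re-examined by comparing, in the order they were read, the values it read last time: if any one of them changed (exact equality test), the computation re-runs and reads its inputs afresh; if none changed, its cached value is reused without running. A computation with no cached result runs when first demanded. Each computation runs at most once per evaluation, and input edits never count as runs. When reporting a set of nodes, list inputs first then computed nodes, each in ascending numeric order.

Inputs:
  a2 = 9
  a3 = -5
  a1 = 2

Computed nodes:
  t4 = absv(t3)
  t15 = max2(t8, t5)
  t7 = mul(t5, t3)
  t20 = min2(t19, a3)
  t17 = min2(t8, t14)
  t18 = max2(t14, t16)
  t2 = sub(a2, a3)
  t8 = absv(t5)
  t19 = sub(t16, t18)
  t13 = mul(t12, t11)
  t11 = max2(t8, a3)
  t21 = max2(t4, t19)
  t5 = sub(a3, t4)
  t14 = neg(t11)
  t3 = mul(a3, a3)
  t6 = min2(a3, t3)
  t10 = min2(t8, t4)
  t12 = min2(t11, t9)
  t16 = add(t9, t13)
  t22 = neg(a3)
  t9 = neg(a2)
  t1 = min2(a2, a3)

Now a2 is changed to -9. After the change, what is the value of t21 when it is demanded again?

Demanding t21 again yields 25.

First demand of the output computes:
  t3 = mul(-5, -5) = 25
  t4 = absv(25) = 25
  t5 = sub(-5, 25) = -30
  t8 = absv(-30) = 30
  t9 = neg(9) = -9
  t11 = max2(30, -5) = 30
  t12 = min2(30, -9) = -9
  t13 = mul(-9, 30) = -270
  t14 = neg(30) = -30
  t16 = add(-9, -270) = -279
  t18 = max2(-30, -279) = -30
  t19 = sub(-279, -30) = -249
  t21 = max2(25, -249) = 25

After the edit, cleaning proceeds:
  t9: a read changed (a2 9->-9) — executes, giving 9.
  t12: a read changed (t9 -9->9) — executes, giving 9.
  t13: a read changed (t12 -9->9) — executes, giving 270.
  t16: a read changed (t9 -9->9; t13 -270->270) — executes, giving 279.
  t18: a read changed (t16 -279->279) — executes, giving 279.
  t19: a read changed (t16 -279->279; t18 -30->279) — executes, giving 0.
  t21: a read changed (t19 -249->0) — executes, giving 25 — identical to its old value.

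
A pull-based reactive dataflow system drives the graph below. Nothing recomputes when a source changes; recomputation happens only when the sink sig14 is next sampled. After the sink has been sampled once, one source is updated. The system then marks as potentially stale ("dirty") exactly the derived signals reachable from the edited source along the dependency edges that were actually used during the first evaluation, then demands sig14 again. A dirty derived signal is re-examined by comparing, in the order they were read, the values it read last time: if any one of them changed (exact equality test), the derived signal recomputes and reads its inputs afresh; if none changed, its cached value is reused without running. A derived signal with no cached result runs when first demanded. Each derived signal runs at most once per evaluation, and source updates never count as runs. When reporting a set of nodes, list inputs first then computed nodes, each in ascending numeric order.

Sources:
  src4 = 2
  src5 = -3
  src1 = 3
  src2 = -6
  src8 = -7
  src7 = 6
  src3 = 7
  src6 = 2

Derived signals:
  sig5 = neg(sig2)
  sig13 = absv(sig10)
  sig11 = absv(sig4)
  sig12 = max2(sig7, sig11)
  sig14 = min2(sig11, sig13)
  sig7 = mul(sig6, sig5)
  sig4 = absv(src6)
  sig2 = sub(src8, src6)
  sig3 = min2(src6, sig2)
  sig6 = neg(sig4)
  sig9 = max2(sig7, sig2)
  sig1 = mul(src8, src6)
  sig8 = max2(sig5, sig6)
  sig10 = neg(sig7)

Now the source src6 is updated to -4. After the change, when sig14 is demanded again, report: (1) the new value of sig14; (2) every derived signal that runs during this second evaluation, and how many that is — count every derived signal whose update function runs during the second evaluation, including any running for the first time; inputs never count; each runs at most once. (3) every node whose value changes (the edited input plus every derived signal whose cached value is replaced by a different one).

First evaluation (everything demanded from the output):
  sig2 = sub(-7, 2) = -9
  sig4 = absv(2) = 2
  sig5 = neg(-9) = 9
  sig6 = neg(2) = -2
  sig7 = mul(-2, 9) = -18
  sig10 = neg(-18) = 18
  sig11 = absv(2) = 2
  sig13 = absv(18) = 18
  sig14 = min2(2, 18) = 2

Propagation after the edit:
  sig2: runs — src6 2->-4; result -3.
  sig4: runs — src6 2->-4; result 4.
  sig5: runs — sig2 -9->-3; result 3.
  sig6: runs — sig4 2->4; result -4.
  sig7: runs — sig6 -2->-4; sig5 9->3; result -12.
  sig10: runs — sig7 -18->-12; result 12.
  sig11: runs — sig4 2->4; result 4.
  sig13: runs — sig10 18->12; result 12.
  sig14: runs — sig11 2->4; sig13 18->12; result 4.

New value of sig14: 4.
Derived signals that run: sig2, sig4, sig5, sig6, sig7, sig10, sig11, sig13, sig14 — 9 in total.
Values that change: src6, sig2, sig4, sig5, sig6, sig7, sig10, sig11, sig13, sig14.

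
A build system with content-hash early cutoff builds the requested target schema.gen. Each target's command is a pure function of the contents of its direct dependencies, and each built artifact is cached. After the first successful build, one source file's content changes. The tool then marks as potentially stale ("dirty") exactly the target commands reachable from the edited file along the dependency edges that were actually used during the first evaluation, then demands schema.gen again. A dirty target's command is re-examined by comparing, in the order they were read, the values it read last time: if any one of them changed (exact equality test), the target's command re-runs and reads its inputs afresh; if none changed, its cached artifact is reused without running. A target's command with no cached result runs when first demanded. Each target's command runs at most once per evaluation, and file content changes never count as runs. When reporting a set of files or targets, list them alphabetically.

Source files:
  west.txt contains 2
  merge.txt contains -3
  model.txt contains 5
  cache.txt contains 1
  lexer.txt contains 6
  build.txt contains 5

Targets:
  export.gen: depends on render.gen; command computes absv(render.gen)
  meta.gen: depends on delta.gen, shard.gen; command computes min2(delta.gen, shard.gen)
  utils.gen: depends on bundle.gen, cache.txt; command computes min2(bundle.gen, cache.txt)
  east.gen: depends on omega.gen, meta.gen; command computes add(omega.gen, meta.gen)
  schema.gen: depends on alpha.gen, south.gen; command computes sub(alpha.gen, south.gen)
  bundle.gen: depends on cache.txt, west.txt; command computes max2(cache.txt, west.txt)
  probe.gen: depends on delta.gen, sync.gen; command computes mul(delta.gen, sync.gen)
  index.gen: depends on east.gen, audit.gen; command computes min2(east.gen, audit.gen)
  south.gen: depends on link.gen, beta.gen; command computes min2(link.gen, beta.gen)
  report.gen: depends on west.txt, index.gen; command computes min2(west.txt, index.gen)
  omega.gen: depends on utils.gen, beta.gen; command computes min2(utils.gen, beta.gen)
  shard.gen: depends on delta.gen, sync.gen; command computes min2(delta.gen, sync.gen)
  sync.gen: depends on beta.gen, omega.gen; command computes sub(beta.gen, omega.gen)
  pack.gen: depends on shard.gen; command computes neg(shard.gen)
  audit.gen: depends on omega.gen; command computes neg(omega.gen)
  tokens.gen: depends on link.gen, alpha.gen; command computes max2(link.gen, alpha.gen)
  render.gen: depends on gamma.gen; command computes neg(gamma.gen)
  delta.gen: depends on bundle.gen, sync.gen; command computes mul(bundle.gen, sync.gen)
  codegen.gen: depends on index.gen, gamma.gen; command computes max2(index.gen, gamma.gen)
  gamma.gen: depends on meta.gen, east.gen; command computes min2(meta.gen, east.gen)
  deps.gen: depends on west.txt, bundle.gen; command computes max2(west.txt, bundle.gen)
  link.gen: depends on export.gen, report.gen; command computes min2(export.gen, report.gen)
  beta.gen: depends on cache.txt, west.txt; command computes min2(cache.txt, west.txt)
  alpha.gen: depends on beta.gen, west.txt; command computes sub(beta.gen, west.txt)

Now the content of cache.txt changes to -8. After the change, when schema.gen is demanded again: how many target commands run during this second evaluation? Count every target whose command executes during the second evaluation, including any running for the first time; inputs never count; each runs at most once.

Target commands that run: alpha.gen, audit.gen, beta.gen, bundle.gen, east.gen, export.gen, gamma.gen, index.gen, link.gen, omega.gen, render.gen, report.gen, schema.gen, south.gen, sync.gen, utils.gen — 16 in total.
Key observation: the cutoff stops propagation at delta.gen — its inputs' values are unchanged, so it reuses its cache.

First evaluation (everything demanded from the output):
  beta.gen = min2(1, 2) = 1
  alpha.gen = sub(1, 2) = -1
  bundle.gen = max2(1, 2) = 2
  utils.gen = min2(2, 1) = 1
  omega.gen = min2(1, 1) = 1
  audit.gen = neg(1) = -1
  sync.gen = sub(1, 1) = 0
  delta.gen = mul(2, 0) = 0
  shard.gen = min2(0, 0) = 0
  meta.gen = min2(0, 0) = 0
  east.gen = add(1, 0) = 1
  gamma.gen = min2(0, 1) = 0
  index.gen = min2(1, -1) = -1
  render.gen = neg(0) = 0
  export.gen = absv(0) = 0
  report.gen = min2(2, -1) = -1
  link.gen = min2(0, -1) = -1
  south.gen = min2(-1, 1) = -1
  schema.gen = sub(-1, -1) = 0

Propagation after the edit:
  beta.gen: runs — cache.txt 1->-8; result -8.
  alpha.gen: runs — beta.gen 1->-8; result -10.
  bundle.gen: runs — cache.txt 1->-8; result 2 (same value as before).
  utils.gen: runs — cache.txt 1->-8; result -8.
  omega.gen: runs — utils.gen 1->-8; beta.gen 1->-8; result -8.
  audit.gen: runs — omega.gen 1->-8; result 8.
  sync.gen: runs — beta.gen 1->-8; omega.gen 1->-8; result 0 (same value as before).
  delta.gen: checked — values it read are unchanged (bundle.gen unchanged, sync.gen unchanged); reused cached 0 without running.
  shard.gen: checked — values it read are unchanged (delta.gen unchanged, sync.gen unchanged); reused cached 0 without running.
  meta.gen: checked — values it read are unchanged (delta.gen unchanged, shard.gen unchanged); reused cached 0 without running.
  east.gen: runs — omega.gen 1->-8; result -8.
  gamma.gen: runs — east.gen 1->-8; result -8.
  index.gen: runs — east.gen 1->-8; audit.gen -1->8; result -8.
  render.gen: runs — gamma.gen 0->-8; result 8.
  export.gen: runs — render.gen 0->8; result 8.
  report.gen: runs — index.gen -1->-8; result -8.
  link.gen: runs — export.gen 0->8; report.gen -1->-8; result -8.
  south.gen: runs — link.gen -1->-8; beta.gen 1->-8; result -8.
  schema.gen: runs — alpha.gen -1->-10; south.gen -1->-8; result -2.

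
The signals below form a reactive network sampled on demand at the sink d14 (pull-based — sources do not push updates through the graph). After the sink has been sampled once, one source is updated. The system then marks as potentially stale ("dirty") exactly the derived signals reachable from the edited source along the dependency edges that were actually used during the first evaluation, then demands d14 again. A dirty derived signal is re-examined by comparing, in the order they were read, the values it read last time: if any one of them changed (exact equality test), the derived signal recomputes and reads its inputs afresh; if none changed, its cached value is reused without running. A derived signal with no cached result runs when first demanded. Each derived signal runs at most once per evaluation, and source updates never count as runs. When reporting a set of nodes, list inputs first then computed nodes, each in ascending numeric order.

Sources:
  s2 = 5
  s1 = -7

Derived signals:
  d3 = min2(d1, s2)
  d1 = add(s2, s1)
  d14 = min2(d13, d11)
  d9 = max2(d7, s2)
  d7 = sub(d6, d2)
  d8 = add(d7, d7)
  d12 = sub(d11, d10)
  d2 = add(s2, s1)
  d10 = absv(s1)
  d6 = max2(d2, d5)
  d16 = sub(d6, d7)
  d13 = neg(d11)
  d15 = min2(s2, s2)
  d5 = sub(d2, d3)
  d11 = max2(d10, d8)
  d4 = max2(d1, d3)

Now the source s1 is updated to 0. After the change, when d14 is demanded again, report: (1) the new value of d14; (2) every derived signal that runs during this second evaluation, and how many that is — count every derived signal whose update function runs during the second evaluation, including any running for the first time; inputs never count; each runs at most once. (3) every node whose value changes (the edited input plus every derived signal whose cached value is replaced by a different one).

d14 now evaluates to 0.
Run set: d1, d2, d3, d5, d6, d7, d8, d10, d11, d13, d14 (11 run).
Changed values: s1, d1, d2, d3, d6, d7, d8, d10, d11, d13, d14.

Initial pass — values computed on the first demand:
  d1 = add(5, -7) = -2
  d2 = add(5, -7) = -2
  d3 = min2(-2, 5) = -2
  d5 = sub(-2, -2) = 0
  d6 = max2(-2, 0) = 0
  d7 = sub(0, -2) = 2
  d8 = add(2, 2) = 4
  d10 = absv(-7) = 7
  d11 = max2(7, 4) = 7
  d13 = neg(7) = -7
  d14 = min2(-7, 7) = -7

Second demand — change propagation:
  d1: re-runs because s1 -7->0; new result 5.
  d2: re-runs because s1 -7->0; new result 5.
  d3: re-runs because d1 -2->5; new result 5.
  d5: re-runs because d2 -2->5; d3 -2->5; new result 0 (unchanged).
  d6: re-runs because d2 -2->5; new result 5.
  d7: re-runs because d6 0->5; d2 -2->5; new result 0.
  d8: re-runs because d7 2->0; d7 2->0; new result 0.
  d10: re-runs because s1 -7->0; new result 0.
  d11: re-runs because d10 7->0; d8 4->0; new result 0.
  d13: re-runs because d11 7->0; new result 0.
  d14: re-runs because d13 -7->0; d11 7->0; new result 0.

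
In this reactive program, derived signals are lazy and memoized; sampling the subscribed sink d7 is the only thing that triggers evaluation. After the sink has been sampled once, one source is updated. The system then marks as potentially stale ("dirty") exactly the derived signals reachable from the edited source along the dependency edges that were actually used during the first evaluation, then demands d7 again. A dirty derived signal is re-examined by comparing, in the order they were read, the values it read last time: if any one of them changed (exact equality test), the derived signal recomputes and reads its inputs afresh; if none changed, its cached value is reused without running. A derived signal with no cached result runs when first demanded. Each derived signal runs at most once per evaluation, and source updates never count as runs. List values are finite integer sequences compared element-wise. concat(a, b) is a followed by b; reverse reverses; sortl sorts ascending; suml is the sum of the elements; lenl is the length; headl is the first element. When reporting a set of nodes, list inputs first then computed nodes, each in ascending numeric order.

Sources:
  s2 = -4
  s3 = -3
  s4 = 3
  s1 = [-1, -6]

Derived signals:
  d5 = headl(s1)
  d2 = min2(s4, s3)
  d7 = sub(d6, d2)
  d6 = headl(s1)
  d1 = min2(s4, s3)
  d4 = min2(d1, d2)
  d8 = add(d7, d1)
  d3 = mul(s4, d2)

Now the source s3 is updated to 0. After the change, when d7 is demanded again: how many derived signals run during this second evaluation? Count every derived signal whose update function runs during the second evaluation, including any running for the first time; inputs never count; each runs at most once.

First demand of the output computes:
  d2 = min2(3, -3) = -3
  d6 = headl([-1, -6]) = -1
  d7 = sub(-1, -3) = 2

After the edit, cleaning proceeds:
  d2: a read changed (s3 -3->0) — executes, giving 0.
  d7: a read changed (d2 -3->0) — executes, giving -1.

2 derived signals run: d2, d7.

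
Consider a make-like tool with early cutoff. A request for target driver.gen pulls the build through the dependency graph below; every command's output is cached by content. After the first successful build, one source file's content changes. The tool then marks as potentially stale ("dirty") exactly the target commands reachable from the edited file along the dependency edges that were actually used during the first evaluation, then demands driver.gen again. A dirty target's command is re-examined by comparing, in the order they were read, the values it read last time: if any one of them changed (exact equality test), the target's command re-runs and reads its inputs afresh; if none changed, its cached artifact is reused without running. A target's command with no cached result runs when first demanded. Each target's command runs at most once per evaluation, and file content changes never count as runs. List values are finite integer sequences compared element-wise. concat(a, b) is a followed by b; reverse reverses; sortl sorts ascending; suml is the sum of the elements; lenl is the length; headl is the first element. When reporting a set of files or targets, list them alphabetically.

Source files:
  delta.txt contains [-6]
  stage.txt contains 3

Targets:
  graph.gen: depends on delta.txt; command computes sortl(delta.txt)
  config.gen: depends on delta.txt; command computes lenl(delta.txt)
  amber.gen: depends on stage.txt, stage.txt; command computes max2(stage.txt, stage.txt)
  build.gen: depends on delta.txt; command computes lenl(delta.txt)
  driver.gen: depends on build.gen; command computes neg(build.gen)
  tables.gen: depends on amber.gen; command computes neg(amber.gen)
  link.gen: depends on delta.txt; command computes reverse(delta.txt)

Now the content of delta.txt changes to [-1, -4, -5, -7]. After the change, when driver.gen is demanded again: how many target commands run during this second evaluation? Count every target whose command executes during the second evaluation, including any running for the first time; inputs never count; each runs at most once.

First demand of the output computes:
  build.gen = lenl([-6]) = 1
  driver.gen = neg(1) = -1

After the edit, cleaning proceeds:
  build.gen: a read changed (delta.txt [-6]->[-1, -4, -5, -7]) — executes, giving 4.
  driver.gen: a read changed (build.gen 1->4) — executes, giving -4.

2 target commands run: build.gen, driver.gen.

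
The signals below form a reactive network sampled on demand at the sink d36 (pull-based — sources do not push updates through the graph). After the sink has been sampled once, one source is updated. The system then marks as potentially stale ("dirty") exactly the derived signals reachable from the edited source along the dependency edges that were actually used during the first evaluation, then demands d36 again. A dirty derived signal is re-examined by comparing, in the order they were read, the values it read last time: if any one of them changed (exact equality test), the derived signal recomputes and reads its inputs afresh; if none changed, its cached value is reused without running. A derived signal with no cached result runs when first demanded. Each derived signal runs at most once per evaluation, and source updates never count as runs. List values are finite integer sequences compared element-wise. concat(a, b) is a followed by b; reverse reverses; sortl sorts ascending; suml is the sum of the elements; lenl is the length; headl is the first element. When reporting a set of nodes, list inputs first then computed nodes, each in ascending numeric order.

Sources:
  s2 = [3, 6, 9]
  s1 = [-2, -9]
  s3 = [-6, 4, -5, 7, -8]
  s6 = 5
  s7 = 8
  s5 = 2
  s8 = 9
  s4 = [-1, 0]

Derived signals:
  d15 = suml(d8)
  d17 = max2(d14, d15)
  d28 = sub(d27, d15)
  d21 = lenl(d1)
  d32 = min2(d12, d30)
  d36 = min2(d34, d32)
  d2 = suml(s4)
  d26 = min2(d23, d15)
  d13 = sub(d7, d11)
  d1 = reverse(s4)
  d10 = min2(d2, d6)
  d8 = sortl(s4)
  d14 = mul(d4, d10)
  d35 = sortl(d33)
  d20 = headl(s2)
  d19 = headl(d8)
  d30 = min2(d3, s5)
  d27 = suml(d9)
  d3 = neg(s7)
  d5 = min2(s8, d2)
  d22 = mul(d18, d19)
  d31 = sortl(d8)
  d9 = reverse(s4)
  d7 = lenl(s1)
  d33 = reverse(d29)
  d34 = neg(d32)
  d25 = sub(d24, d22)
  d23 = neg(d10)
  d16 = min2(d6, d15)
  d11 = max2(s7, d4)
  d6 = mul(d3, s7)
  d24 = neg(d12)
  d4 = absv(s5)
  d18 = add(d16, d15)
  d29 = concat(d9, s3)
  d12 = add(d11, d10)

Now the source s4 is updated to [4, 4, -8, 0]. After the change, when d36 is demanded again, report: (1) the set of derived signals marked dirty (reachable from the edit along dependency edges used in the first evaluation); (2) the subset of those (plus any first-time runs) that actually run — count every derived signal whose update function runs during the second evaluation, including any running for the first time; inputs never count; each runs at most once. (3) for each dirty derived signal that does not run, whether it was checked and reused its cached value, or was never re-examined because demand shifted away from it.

Initial pass — values computed on the first demand:
  d2 = suml([-1, 0]) = -1
  d3 = neg(8) = -8
  d4 = absv(2) = 2
  d6 = mul(-8, 8) = -64
  d10 = min2(-1, -64) = -64
  d11 = max2(8, 2) = 8
  d12 = add(8, -64) = -56
  d30 = min2(-8, 2) = -8
  d32 = min2(-56, -8) = -56
  d34 = neg(-56) = 56
  d36 = min2(56, -56) = -56

Second demand — change propagation:
  d2: re-runs because s4 [-1, 0]->[4, 4, -8, 0]; new result 0.
  d10: re-runs because d2 -1->0; new result -64 (unchanged).
  d12: re-examined; everything it read last time is the same (d11 unchanged, d10 unchanged) — cache -56 kept, no run.
  d32: re-examined; everything it read last time is the same (d12 unchanged, d30 unchanged) — cache -56 kept, no run.
  d34: re-examined; everything it read last time is the same (d32 unchanged) — cache 56 kept, no run.
  d36: re-examined; everything it read last time is the same (d34 unchanged, d32 unchanged) — cache -56 kept, no run.

The important point: d10 recomputes to an identical value, and the output ends up unchanged.

Dirty set: d2, d10, d12, d32, d34, d36.
Run set: d2, d10 (2 run).
Re-examined without running (cache reused): d12, d32, d34, d36.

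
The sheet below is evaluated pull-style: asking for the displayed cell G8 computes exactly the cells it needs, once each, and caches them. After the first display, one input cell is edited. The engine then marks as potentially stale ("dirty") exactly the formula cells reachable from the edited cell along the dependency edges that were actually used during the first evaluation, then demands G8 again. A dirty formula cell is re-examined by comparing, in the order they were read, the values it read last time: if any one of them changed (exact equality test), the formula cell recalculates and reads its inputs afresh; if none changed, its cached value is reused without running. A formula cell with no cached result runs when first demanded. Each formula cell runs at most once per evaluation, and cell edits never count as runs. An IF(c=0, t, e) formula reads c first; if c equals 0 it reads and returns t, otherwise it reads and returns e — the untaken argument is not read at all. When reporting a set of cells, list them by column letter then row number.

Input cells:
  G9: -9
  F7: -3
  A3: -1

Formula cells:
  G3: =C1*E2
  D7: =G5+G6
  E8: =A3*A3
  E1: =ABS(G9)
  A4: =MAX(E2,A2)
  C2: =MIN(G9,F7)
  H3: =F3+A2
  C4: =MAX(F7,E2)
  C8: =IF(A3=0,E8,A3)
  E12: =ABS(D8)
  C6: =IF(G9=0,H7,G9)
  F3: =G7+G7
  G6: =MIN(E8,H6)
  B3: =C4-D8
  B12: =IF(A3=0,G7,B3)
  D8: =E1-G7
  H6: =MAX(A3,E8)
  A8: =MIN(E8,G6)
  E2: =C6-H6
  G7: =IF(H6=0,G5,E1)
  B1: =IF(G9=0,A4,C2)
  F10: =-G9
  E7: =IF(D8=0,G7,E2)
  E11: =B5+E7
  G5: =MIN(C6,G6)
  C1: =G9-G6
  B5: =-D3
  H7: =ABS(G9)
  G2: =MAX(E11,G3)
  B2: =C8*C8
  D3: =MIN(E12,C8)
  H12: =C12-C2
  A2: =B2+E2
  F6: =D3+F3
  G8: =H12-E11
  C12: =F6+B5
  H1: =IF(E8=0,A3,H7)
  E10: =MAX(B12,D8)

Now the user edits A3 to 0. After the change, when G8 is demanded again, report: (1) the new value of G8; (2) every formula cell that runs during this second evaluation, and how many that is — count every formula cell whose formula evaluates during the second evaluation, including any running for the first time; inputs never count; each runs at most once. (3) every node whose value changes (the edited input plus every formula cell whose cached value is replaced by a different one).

Demanding G8 again yields 0.
19 formula cells run: B5, C6, C8, C12, D3, D8, E2, E7, E8, E11, E12, F3, F6, G5, G6, G7, G8, H6, H12.
The nodes whose values change: A3, B5, C8, C12, D3, D8, E7, E8, E11, E12, F3, F6, G7, G8, H6, H12.
Note the branch switch — C6, E2, G5, G6 had no cache and run now for the first time.

First demand of the output computes:
  C2 = MIN(-9, -3) = -9
  E1 = ABS(-9) = 9
  E8 = -1 * -1 = 1
  C8 = IF(A3=0: A3=-1 -> else branch A3) = -1
  H6 = MAX(-1, 1) = 1
  G7 = IF(H6=0: H6=1 -> else branch E1) = 9
  D8 = 9 - 9 = 0
  E7 = IF(D8=0: D8=0 -> then branch G7) = 9
  E12 = ABS(0) = 0
  D3 = MIN(0, -1) = -1
  B5 = -(-1) = 1
  E11 = 1 + 9 = 10
  F3 = 9 + 9 = 18
  F6 = -1 + 18 = 17
  C12 = 17 + 1 = 18
  H12 = 18 - -9 = 27
  G8 = 27 - 10 = 17

After the edit, cleaning proceeds:
  C6: had never run; runs now, result -9.
  E8: a read changed (A3 -1->0; A3 -1->0) — executes, giving 0.
  C8: a read changed (A3 -1->0; A3 -1->0) — executes, giving 0.
  H6: a read changed (A3 -1->0; E8 1->0) — executes, giving 0.
  E2: had never run; runs now, result -9.
  G6: had never run; runs now, result 0.
  G5: had never run; runs now, result -9.
  G7: a read changed (H6 1->0) — executes, giving -9.
  D8: a read changed (G7 9->-9) — executes, giving 18.
  E7: a read changed (D8 0->18; G7 9->-9) — executes, giving -9.
  E12: a read changed (D8 0->18) — executes, giving 18.
  D3: a read changed (E12 0->18; C8 -1->0) — executes, giving 0.
  B5: a read changed (D3 -1->0) — executes, giving 0.
  E11: a read changed (B5 1->0; E7 9->-9) — executes, giving -9.
  F3: a read changed (G7 9->-9; G7 9->-9) — executes, giving -18.
  F6: a read changed (D3 -1->0; F3 18->-18) — executes, giving -18.
  C12: a read changed (F6 17->-18; B5 1->0) — executes, giving -18.
  H12: a read changed (C12 18->-18) — executes, giving -9.
  G8: a read changed (H12 27->-9; E11 10->-9) — executes, giving 0.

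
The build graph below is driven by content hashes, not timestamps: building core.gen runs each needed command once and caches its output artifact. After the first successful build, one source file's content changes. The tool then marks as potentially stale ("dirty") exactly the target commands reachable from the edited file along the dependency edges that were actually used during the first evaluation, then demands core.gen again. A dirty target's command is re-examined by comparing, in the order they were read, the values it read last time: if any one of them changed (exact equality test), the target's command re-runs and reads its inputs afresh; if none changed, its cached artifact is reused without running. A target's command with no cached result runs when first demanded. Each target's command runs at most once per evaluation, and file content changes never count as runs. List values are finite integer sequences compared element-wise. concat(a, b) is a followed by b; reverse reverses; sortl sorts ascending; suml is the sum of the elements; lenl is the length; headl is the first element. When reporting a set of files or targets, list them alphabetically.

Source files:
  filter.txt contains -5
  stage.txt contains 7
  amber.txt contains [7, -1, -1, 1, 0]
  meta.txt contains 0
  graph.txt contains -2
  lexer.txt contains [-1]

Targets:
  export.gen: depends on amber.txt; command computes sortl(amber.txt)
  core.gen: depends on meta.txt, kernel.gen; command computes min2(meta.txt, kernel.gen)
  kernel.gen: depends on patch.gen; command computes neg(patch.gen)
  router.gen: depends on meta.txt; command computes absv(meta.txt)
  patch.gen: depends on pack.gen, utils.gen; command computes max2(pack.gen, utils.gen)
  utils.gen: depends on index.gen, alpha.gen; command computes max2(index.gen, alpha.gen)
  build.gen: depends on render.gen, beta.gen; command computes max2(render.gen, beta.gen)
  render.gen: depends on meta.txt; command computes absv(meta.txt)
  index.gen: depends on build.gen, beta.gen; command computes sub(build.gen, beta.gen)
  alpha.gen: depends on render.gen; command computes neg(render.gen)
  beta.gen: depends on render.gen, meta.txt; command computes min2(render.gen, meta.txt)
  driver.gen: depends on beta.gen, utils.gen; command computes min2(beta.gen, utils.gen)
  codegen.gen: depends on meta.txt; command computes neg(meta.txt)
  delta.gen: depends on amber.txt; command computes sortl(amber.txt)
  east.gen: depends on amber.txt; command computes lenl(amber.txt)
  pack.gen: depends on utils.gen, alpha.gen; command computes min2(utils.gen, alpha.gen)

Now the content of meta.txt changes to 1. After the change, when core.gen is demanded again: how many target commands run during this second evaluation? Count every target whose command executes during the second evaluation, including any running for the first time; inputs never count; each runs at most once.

Run set: alpha.gen, beta.gen, build.gen, core.gen, index.gen, pack.gen, patch.gen, render.gen, utils.gen (9 run).
The important point: at kernel.gen every value read last time is unchanged, so the dirty flag clears without a run.

Initial pass — values computed on the first demand:
  render.gen = absv(0) = 0
  alpha.gen = neg(0) = 0
  beta.gen = min2(0, 0) = 0
  build.gen = max2(0, 0) = 0
  index.gen = sub(0, 0) = 0
  utils.gen = max2(0, 0) = 0
  pack.gen = min2(0, 0) = 0
  patch.gen = max2(0, 0) = 0
  kernel.gen = neg(0) = 0
  core.gen = min2(0, 0) = 0

Second demand — change propagation:
  render.gen: re-runs because meta.txt 0->1; new result 1.
  alpha.gen: re-runs because render.gen 0->1; new result -1.
  beta.gen: re-runs because render.gen 0->1; meta.txt 0->1; new result 1.
  build.gen: re-runs because render.gen 0->1; beta.gen 0->1; new result 1.
  index.gen: re-runs because build.gen 0->1; beta.gen 0->1; new result 0 (unchanged).
  utils.gen: re-runs because alpha.gen 0->-1; new result 0 (unchanged).
  pack.gen: re-runs because alpha.gen 0->-1; new result -1.
  patch.gen: re-runs because pack.gen 0->-1; new result 0 (unchanged).
  kernel.gen: re-examined; everything it read last time is the same (patch.gen unchanged) — cache 0 kept, no run.
  core.gen: re-runs because meta.txt 0->1; new result 0 (unchanged).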